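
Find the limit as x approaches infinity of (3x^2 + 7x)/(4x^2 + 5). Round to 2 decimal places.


For limits at infinity with equal-degree polynomials,
we compare leading coefficients.
Numerator leading term: 3x^2
Denominator leading term: 4x^2
Divide both by x^2:
lim = (3 + 7/x) / (4 + 5/x^2)
As x -> infinity, the 1/x and 1/x^2 terms vanish:
= 3/4 = 0.75

0.75


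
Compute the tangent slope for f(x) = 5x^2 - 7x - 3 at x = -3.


The slope of the tangent line equals f'(x) at the point.
f(x) = 5x^2 - 7x - 3
f'(x) = 10x - 7
At x = -3:
f'(-3) = 10 * (-3) - 7
= -30 - 7
= -37

-37


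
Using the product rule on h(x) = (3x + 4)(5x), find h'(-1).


Let u(x) = 3x + 4 and v(x) = 5x
u'(x) = 3
v'(x) = 5
Product rule: h'(x) = u'(x)*v(x) + u(x)*v'(x)
= 3 * (5x) + (3x + 4) * 5
At x = -1:
u(-1) = 3 * (-1) + 4 = 1
v(-1) = 5 * (-1) + 0 = -5
h'(-1) = 3 * (-5) + 1 * 5
= -15 + 5
= -10

-10


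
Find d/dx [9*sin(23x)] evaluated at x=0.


Apply the chain rule to differentiate 9*sin(23x):
d/dx [9*sin(23x)]
= 9 * cos(23x) * d/dx(23x)
= 9 * 23 * cos(23x)
= 207 * cos(23x)
Evaluate at x = 0:
= 207 * cos(0)
= 207 * 1
= 207

207


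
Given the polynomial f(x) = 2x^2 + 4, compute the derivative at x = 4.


Differentiate term by term using power and sum rules:
f(x) = 2x^2 + 4
f'(x) = 4x
Substitute x = 4:
f'(4) = 4 * 4 + 0
= 16 + 0
= 16

16


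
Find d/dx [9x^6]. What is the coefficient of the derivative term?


We apply the power rule: d/dx [ax^n] = a*n * x^(n-1)
d/dx [9x^6]
= 9 * 6 * x^(6-1)
= 54x^5
The coefficient is 54

54


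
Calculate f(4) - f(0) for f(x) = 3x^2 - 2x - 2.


Net change = f(b) - f(a)
f(x) = 3x^2 - 2x - 2
Compute f(4):
f(4) = 3 * 4^2 - 2 * 4 - 2
= 48 - 8 - 2
= 38
Compute f(0):
f(0) = 3 * 0^2 - 2 * 0 - 2
= 0 + 0 - 2
= -2
Net change = 38 - (-2) = 40

40


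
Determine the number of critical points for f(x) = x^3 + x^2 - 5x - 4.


Find where f'(x) = 0:
f(x) = x^3 + x^2 - 5x - 4
f'(x) = 3x^2 + 2x - 5
This is a quadratic in x. Use the discriminant to count real roots.
Discriminant = (2)^2 - 4 * 3 * (-5)
= 4 - (-60)
= 64
Since discriminant > 0, f'(x) = 0 has 2 real solutions.
Number of critical points: 2

2


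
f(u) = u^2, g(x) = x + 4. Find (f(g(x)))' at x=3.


Using the chain rule: (f(g(x)))' = f'(g(x)) * g'(x)
First, find g(3):
g(3) = 1 * 3 + 4 = 7
Next, f'(u) = 2u
And g'(x) = 1
So f'(g(3)) * g'(3)
= 2 * 7 * 1
= 14

14


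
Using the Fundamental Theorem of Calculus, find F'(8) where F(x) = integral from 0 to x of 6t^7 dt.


By the Fundamental Theorem of Calculus (Part 1):
If F(x) = integral from 0 to x of f(t) dt, then F'(x) = f(x)
Here f(t) = 6t^7
So F'(x) = 6x^7
Evaluate at x = 8:
F'(8) = 6 * 8^7
= 6 * 2097152
= 12582912

12582912


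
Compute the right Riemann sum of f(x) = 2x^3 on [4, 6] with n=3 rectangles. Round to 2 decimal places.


Right Riemann sum uses right endpoints of each subinterval.
Interval: [4, 6], n = 3
dx = (6 - 4) / 3 = 2/3
Right endpoints: [14/3, 16/3, 6]
f values: [5488/27, 8192/27, 432]
Sum = dx * (sum of f values)
= 2/3 * 2816/3
= 5632/9 ≈ 625.78

625.78


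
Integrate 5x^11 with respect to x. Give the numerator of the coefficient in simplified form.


Apply the power rule for integration:
integral of ax^n dx = a/(n+1) * x^(n+1) + C
integral of 5x^11 dx
= 5/12 * x^12 + C
The coefficient in lowest terms is 5/12, and its numerator is 5

5


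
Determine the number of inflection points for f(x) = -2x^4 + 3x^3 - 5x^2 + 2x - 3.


Inflection points occur where f''(x) = 0 and concavity changes.
f(x) = -2x^4 + 3x^3 - 5x^2 + 2x - 3
f'(x) = -8x^3 + 9x^2 - 10x + 2
f''(x) = -24x^2 + 18x - 10
This is a quadratic in x. Use the discriminant to count real roots.
Discriminant = (18)^2 - 4 * (-24) * (-10)
= 324 - 960
= -636
Since discriminant < 0, f''(x) = 0 has no real solutions.
Number of inflection points: 0

0


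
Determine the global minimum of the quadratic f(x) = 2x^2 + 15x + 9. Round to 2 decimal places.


For a quadratic f(x) = ax^2 + bx + c with a > 0, the minimum is at the vertex.
Vertex x-coordinate: x = -b/(2a)
x = -(15) / (2 * 2)
x = -15/4
Substitute back to find the minimum value:
f(-15/4) = 2 * (-15/4)^2 + 15 * (-15/4) + 9
= 225/8 - 225/4 + 9
= -153/8 ≈ -19.13

-19.13


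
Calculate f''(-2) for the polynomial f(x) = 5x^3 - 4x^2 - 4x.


First derivative:
f'(x) = 15x^2 - 8x - 4
Second derivative:
f''(x) = 30x - 8
Substitute x = -2:
f''(-2) = 30 * (-2) - 8
= -60 - 8
= -68

-68


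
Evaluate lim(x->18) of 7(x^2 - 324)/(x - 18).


Direct substitution gives 0/0, so we factor the numerator.
Factor: 7(x^2 - 324) = 7 * (x - 18)(x + 18)
Cancel the common factor (x - 18):
7(x^2 - 324)/(x - 18) = 7 * (x + 18)
Now substitute x = 18:
= 7 * (18 + 18) = 252

252


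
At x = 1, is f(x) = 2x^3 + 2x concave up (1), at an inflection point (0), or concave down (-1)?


Concavity is determined by the sign of f''(x).
f(x) = 2x^3 + 2x
f'(x) = 6x^2 + 2
f''(x) = 12x
f''(1) = 12 * 1 + 0
= 12 + 0
= 12
Since f''(1) > 0, the function is concave up (1)

1


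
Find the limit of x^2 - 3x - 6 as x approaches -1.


Since polynomials are continuous, we use direct substitution.
lim(x->-1) of x^2 - 3x - 6
= 1 * (-1)^2 - 3 * (-1) - 6
= 1 + 3 - 6
= -2

-2


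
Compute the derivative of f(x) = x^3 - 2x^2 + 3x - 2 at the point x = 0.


Differentiate f(x) = x^3 - 2x^2 + 3x - 2 term by term:
f'(x) = 3x^2 - 4x + 3
Substitute x = 0:
f'(0) = 3 * 0^2 - 4 * 0 + 3
= 0 + 0 + 3
= 3

3


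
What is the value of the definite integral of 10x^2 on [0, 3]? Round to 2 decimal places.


Find the antiderivative of 10x^2:
F(x) = 10/3 * x^3
Apply the Fundamental Theorem of Calculus:
F(3) - F(0)
= 10/3 * 3^3 - 10/3 * 0^3
= 10/3 * (27 - 0)
= 10/3 * 27
= 90 = 90.00

90.00


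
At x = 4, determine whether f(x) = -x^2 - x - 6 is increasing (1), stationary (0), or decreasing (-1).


Compute f'(x) to determine behavior:
f'(x) = -2x - 1
f'(4) = -2 * 4 - 1
= -8 - 1
= -9
Since f'(4) < 0, the function is decreasing (-1)

-1


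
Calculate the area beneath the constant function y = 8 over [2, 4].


The area under a constant function y = 8 is a rectangle.
Width = 4 - 2 = 2
Height = 8
Area = width * height
= 2 * 8
= 16

16


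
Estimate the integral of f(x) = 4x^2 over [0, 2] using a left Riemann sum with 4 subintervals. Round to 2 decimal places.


Left Riemann sum uses left endpoints of each subinterval.
Interval: [0, 2], n = 4
dx = (2 - 0) / 4 = 1/2
Left endpoints: [0, 1/2, 1, 3/2]
f values: [0, 1, 4, 9]
Sum = dx * (sum of f values)
= 1/2 * 14
= 7 = 7.00

7.00


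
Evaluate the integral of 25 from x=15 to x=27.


The integral of a constant k over [a, b] equals k * (b - a).
integral from 15 to 27 of 25 dx
= 25 * (27 - 15)
= 25 * 12
= 300

300


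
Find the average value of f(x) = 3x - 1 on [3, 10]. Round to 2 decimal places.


Average value = 1/(b-a) * integral from a to b of f(x) dx
First compute the integral of 3x - 1:
F(x) = (3/2)x^2 - x
F(10) = 3/2 * 100 - 1 * 10 = 140
F(3) = 3/2 * 9 - 1 * 3 = 21/2
Integral = 140 - 21/2 = 259/2
Average = (259/2) / (10 - 3) = (259/2) / 7
= 37/2 = 18.50

18.50


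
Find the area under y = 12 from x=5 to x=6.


The area under a constant function y = 12 is a rectangle.
Width = 6 - 5 = 1
Height = 12
Area = width * height
= 1 * 12
= 12

12


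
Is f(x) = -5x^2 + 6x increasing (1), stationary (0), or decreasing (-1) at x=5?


Compute f'(x) to determine behavior:
f'(x) = -10x + 6
f'(5) = -10 * 5 + 6
= -50 + 6
= -44
Since f'(5) < 0, the function is decreasing (-1)

-1


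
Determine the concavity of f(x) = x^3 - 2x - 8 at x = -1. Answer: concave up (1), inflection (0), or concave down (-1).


Concavity is determined by the sign of f''(x).
f(x) = x^3 - 2x - 8
f'(x) = 3x^2 - 2
f''(x) = 6x
f''(-1) = 6 * (-1) + 0
= -6 + 0
= -6
Since f''(-1) < 0, the function is concave down (-1)

-1


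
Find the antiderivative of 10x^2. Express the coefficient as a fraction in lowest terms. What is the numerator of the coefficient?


Apply the power rule for integration:
integral of ax^n dx = a/(n+1) * x^(n+1) + C
integral of 10x^2 dx
= 10/3 * x^3 + C
The coefficient in lowest terms is 10/3, and its numerator is 10

10


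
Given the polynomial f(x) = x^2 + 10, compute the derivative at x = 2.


Differentiate term by term using power and sum rules:
f(x) = x^2 + 10
f'(x) = 2x
Substitute x = 2:
f'(2) = 2 * 2 + 0
= 4 + 0
= 4

4


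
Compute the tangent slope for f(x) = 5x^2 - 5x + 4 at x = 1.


The slope of the tangent line equals f'(x) at the point.
f(x) = 5x^2 - 5x + 4
f'(x) = 10x - 5
At x = 1:
f'(1) = 10 * 1 - 5
= 10 - 5
= 5

5


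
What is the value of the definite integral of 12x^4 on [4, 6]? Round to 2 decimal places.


Find the antiderivative of 12x^4:
F(x) = 12/5 * x^5
Apply the Fundamental Theorem of Calculus:
F(6) - F(4)
= 12/5 * 6^5 - 12/5 * 4^5
= 12/5 * (7776 - 1024)
= 12/5 * 6752
= 81024/5 = 16204.80

16204.80


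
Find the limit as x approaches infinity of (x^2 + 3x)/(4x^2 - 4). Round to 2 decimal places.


For limits at infinity with equal-degree polynomials,
we compare leading coefficients.
Numerator leading term: x^2
Denominator leading term: 4x^2
Divide both by x^2:
lim = (1 + 3/x) / (4 - 4/x^2)
As x -> infinity, the 1/x and 1/x^2 terms vanish:
= 1/4 = 0.25

0.25


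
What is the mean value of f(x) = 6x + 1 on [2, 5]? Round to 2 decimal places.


Average value = 1/(b-a) * integral from a to b of f(x) dx
First compute the integral of 6x + 1:
F(x) = 3x^2 + x
F(5) = 3 * 25 + 1 * 5 = 80
F(2) = 3 * 4 + 1 * 2 = 14
Integral = 80 - 14 = 66
Average = 66 / (5 - 2) = 66 / 3
= 22 = 22.00

22.00


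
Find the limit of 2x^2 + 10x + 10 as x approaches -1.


Since polynomials are continuous, we use direct substitution.
lim(x->-1) of 2x^2 + 10x + 10
= 2 * (-1)^2 + 10 * (-1) + 10
= 2 - 10 + 10
= 2

2


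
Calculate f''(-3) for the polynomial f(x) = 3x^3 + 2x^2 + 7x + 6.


First derivative:
f'(x) = 9x^2 + 4x + 7
Second derivative:
f''(x) = 18x + 4
Substitute x = -3:
f''(-3) = 18 * (-3) + 4
= -54 + 4
= -50

-50


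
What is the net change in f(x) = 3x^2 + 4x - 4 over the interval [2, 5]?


Net change = f(b) - f(a)
f(x) = 3x^2 + 4x - 4
Compute f(5):
f(5) = 3 * 5^2 + 4 * 5 - 4
= 75 + 20 - 4
= 91
Compute f(2):
f(2) = 3 * 2^2 + 4 * 2 - 4
= 12 + 8 - 4
= 16
Net change = 91 - 16 = 75

75


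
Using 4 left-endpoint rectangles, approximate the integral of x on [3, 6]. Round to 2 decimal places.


Left Riemann sum uses left endpoints of each subinterval.
Interval: [3, 6], n = 4
dx = (6 - 3) / 4 = 3/4
Left endpoints: [3, 15/4, 9/2, 21/4]
f values: [3, 15/4, 9/2, 21/4]
Sum = dx * (sum of f values)
= 3/4 * 33/2
= 99/8 ≈ 12.38

12.38


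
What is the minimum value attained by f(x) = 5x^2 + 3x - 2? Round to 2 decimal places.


For a quadratic f(x) = ax^2 + bx + c with a > 0, the minimum is at the vertex.
Vertex x-coordinate: x = -b/(2a)
x = -(3) / (2 * 5)
x = -3/10
Substitute back to find the minimum value:
f(-3/10) = 5 * (-3/10)^2 + 3 * (-3/10) - 2
= 9/20 - 9/10 - 2
= -49/20 = -2.45

-2.45


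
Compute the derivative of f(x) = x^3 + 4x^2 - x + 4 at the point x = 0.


Differentiate f(x) = x^3 + 4x^2 - x + 4 term by term:
f'(x) = 3x^2 + 8x - 1
Substitute x = 0:
f'(0) = 3 * 0^2 + 8 * 0 - 1
= 0 + 0 - 1
= -1

-1


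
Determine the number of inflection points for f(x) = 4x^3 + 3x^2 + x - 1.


Inflection points occur where f''(x) = 0 and concavity changes.
f(x) = 4x^3 + 3x^2 + x - 1
f'(x) = 12x^2 + 6x + 1
f''(x) = 24x + 6
Set f''(x) = 0:
24x + 6 = 0
x = -6 / 24 = -1/4
Since f''(x) is linear (degree 1), it changes sign at this point.
Therefore there is exactly 1 inflection point.

1


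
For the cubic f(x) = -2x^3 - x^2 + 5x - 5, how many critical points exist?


Find where f'(x) = 0:
f(x) = -2x^3 - x^2 + 5x - 5
f'(x) = -6x^2 - 2x + 5
This is a quadratic in x. Use the discriminant to count real roots.
Discriminant = (-2)^2 - 4 * (-6) * 5
= 4 - (-120)
= 124
Since discriminant > 0, f'(x) = 0 has 2 real solutions.
Number of critical points: 2

2


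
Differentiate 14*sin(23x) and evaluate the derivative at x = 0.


Apply the chain rule to differentiate 14*sin(23x):
d/dx [14*sin(23x)]
= 14 * cos(23x) * d/dx(23x)
= 14 * 23 * cos(23x)
= 322 * cos(23x)
Evaluate at x = 0:
= 322 * cos(0)
= 322 * 1
= 322

322


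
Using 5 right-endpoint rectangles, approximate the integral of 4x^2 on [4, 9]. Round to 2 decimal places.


Right Riemann sum uses right endpoints of each subinterval.
Interval: [4, 9], n = 5
dx = (9 - 4) / 5 = 1
Right endpoints: [5, 6, 7, 8, 9]
f values: [100, 144, 196, 256, 324]
Sum = dx * (sum of f values)
= 1 * 1020
= 1020 = 1020.00

1020.00


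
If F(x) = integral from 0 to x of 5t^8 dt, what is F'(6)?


By the Fundamental Theorem of Calculus (Part 1):
If F(x) = integral from 0 to x of f(t) dt, then F'(x) = f(x)
Here f(t) = 5t^8
So F'(x) = 5x^8
Evaluate at x = 6:
F'(6) = 5 * 6^8
= 5 * 1679616
= 8398080

8398080


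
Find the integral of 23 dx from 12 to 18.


The integral of a constant k over [a, b] equals k * (b - a).
integral from 12 to 18 of 23 dx
= 23 * (18 - 12)
= 23 * 6
= 138

138


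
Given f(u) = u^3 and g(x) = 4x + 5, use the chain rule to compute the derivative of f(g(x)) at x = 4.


Using the chain rule: (f(g(x)))' = f'(g(x)) * g'(x)
First, find g(4):
g(4) = 4 * 4 + 5 = 21
Next, f'(u) = 3u^2
And g'(x) = 4
So f'(g(4)) * g'(4)
= 3 * 21^2 * 4
= 3 * 441 * 4
= 5292

5292


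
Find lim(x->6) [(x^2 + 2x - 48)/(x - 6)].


Direct substitution gives 0/0, so we factor the numerator.
Factor: (x^2 + 2x - 48) = (x - 6)(x + 8)
Cancel the common factor (x - 6):
(x^2 + 2x - 48)/(x - 6) = (x + 8)
Now substitute x = 6:
= (6) - (-8) = 14

14


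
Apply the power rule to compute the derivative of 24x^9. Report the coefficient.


We apply the power rule: d/dx [ax^n] = a*n * x^(n-1)
d/dx [24x^9]
= 24 * 9 * x^(9-1)
= 216x^8
The coefficient is 216

216


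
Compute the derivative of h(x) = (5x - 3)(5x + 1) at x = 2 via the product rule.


Let u(x) = 5x - 3 and v(x) = 5x + 1
u'(x) = 5
v'(x) = 5
Product rule: h'(x) = u'(x)*v(x) + u(x)*v'(x)
= 5 * (5x + 1) + (5x - 3) * 5
At x = 2:
u(2) = 5 * 2 - 3 = 7
v(2) = 5 * 2 + 1 = 11
h'(2) = 5 * 11 + 7 * 5
= 55 + 35
= 90

90


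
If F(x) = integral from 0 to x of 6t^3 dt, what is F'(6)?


By the Fundamental Theorem of Calculus (Part 1):
If F(x) = integral from 0 to x of f(t) dt, then F'(x) = f(x)
Here f(t) = 6t^3
So F'(x) = 6x^3
Evaluate at x = 6:
F'(6) = 6 * 6^3
= 6 * 216
= 1296

1296


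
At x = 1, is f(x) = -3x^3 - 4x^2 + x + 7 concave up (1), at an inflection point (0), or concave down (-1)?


Concavity is determined by the sign of f''(x).
f(x) = -3x^3 - 4x^2 + x + 7
f'(x) = -9x^2 - 8x + 1
f''(x) = -18x - 8
f''(1) = -18 * 1 - 8
= -18 - 8
= -26
Since f''(1) < 0, the function is concave down (-1)

-1


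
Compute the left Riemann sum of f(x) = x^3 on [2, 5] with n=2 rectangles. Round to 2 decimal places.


Left Riemann sum uses left endpoints of each subinterval.
Interval: [2, 5], n = 2
dx = (5 - 2) / 2 = 3/2
Left endpoints: [2, 7/2]
f values: [8, 343/8]
Sum = dx * (sum of f values)
= 3/2 * 407/8
= 1221/16 ≈ 76.31

76.31


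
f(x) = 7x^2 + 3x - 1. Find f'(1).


Differentiate term by term using power and sum rules:
f(x) = 7x^2 + 3x - 1
f'(x) = 14x + 3
Substitute x = 1:
f'(1) = 14 * 1 + 3
= 14 + 3
= 17

17


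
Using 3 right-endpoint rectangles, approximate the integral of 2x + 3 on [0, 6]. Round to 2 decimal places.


Right Riemann sum uses right endpoints of each subinterval.
Interval: [0, 6], n = 3
dx = (6 - 0) / 3 = 2
Right endpoints: [2, 4, 6]
f values: [7, 11, 15]
Sum = dx * (sum of f values)
= 2 * 33
= 66 = 66.00

66.00


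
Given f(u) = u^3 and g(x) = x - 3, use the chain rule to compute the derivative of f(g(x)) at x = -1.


Using the chain rule: (f(g(x)))' = f'(g(x)) * g'(x)
First, find g(-1):
g(-1) = 1 * (-1) - 3 = -4
Next, f'(u) = 3u^2
And g'(x) = 1
So f'(g(-1)) * g'(-1)
= 3 * (-4)^2 * 1
= 3 * 16 * 1
= 48

48


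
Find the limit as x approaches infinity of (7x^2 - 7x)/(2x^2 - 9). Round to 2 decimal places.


For limits at infinity with equal-degree polynomials,
we compare leading coefficients.
Numerator leading term: 7x^2
Denominator leading term: 2x^2
Divide both by x^2:
lim = (7 - 7/x) / (2 - 9/x^2)
As x -> infinity, the 1/x and 1/x^2 terms vanish:
= 7/2 = 3.50

3.50


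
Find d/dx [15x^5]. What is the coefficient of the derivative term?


We apply the power rule: d/dx [ax^n] = a*n * x^(n-1)
d/dx [15x^5]
= 15 * 5 * x^(5-1)
= 75x^4
The coefficient is 75

75


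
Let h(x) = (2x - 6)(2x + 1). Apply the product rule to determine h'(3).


Let u(x) = 2x - 6 and v(x) = 2x + 1
u'(x) = 2
v'(x) = 2
Product rule: h'(x) = u'(x)*v(x) + u(x)*v'(x)
= 2 * (2x + 1) + (2x - 6) * 2
At x = 3:
u(3) = 2 * 3 - 6 = 0
v(3) = 2 * 3 + 1 = 7
h'(3) = 2 * 7 + 0 * 2
= 14 + 0
= 14

14


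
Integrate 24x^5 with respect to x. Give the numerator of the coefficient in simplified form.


Apply the power rule for integration:
integral of ax^n dx = a/(n+1) * x^(n+1) + C
integral of 24x^5 dx
= 24/6 * x^6 + C
= 4 * x^6 + C
The coefficient in lowest terms is 4 = 4/1, so its numerator is 4

4


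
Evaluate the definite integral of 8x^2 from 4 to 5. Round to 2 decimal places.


Find the antiderivative of 8x^2:
F(x) = 8/3 * x^3
Apply the Fundamental Theorem of Calculus:
F(5) - F(4)
= 8/3 * 5^3 - 8/3 * 4^3
= 8/3 * (125 - 64)
= 8/3 * 61
= 488/3 ≈ 162.67

162.67


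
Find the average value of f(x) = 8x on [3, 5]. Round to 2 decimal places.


Average value = 1/(b-a) * integral from a to b of f(x) dx
First compute the integral of 8x:
F(x) = 4x^2
F(5) = 4 * 25 + 0 * 5 = 100
F(3) = 4 * 9 + 0 * 3 = 36
Integral = 100 - 36 = 64
Average = 64 / (5 - 3) = 64 / 2
= 32 = 32.00

32.00


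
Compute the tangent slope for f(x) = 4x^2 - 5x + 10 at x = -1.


The slope of the tangent line equals f'(x) at the point.
f(x) = 4x^2 - 5x + 10
f'(x) = 8x - 5
At x = -1:
f'(-1) = 8 * (-1) - 5
= -8 - 5
= -13

-13


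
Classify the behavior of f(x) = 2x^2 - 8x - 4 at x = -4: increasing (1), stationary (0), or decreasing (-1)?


Compute f'(x) to determine behavior:
f'(x) = 4x - 8
f'(-4) = 4 * (-4) - 8
= -16 - 8
= -24
Since f'(-4) < 0, the function is decreasing (-1)

-1


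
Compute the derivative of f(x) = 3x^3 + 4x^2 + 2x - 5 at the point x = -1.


Differentiate f(x) = 3x^3 + 4x^2 + 2x - 5 term by term:
f'(x) = 9x^2 + 8x + 2
Substitute x = -1:
f'(-1) = 9 * (-1)^2 + 8 * (-1) + 2
= 9 - 8 + 2
= 3

3


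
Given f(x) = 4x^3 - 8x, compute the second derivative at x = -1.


First derivative:
f'(x) = 12x^2 - 8
Second derivative:
f''(x) = 24x
Substitute x = -1:
f''(-1) = 24 * (-1) + 0
= -24 + 0
= -24

-24


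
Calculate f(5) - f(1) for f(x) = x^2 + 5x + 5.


Net change = f(b) - f(a)
f(x) = x^2 + 5x + 5
Compute f(5):
f(5) = 1 * 5^2 + 5 * 5 + 5
= 25 + 25 + 5
= 55
Compute f(1):
f(1) = 1 * 1^2 + 5 * 1 + 5
= 1 + 5 + 5
= 11
Net change = 55 - 11 = 44

44


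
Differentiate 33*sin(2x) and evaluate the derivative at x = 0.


Apply the chain rule to differentiate 33*sin(2x):
d/dx [33*sin(2x)]
= 33 * cos(2x) * d/dx(2x)
= 33 * 2 * cos(2x)
= 66 * cos(2x)
Evaluate at x = 0:
= 66 * cos(0)
= 66 * 1
= 66

66


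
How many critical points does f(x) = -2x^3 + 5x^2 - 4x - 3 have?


Find where f'(x) = 0:
f(x) = -2x^3 + 5x^2 - 4x - 3
f'(x) = -6x^2 + 10x - 4
This is a quadratic in x. Use the discriminant to count real roots.
Discriminant = (10)^2 - 4 * (-6) * (-4)
= 100 - 96
= 4
Since discriminant > 0, f'(x) = 0 has 2 real solutions.
Number of critical points: 2

2


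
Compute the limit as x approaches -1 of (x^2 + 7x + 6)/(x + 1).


Direct substitution gives 0/0, so we factor the numerator.
Factor: (x^2 + 7x + 6) = (x + 1)(x + 6)
Cancel the common factor (x + 1):
(x^2 + 7x + 6)/(x + 1) = (x + 6)
Now substitute x = -1:
= (-1) - (-6) = 5

5


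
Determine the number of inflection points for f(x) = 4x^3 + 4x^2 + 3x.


Inflection points occur where f''(x) = 0 and concavity changes.
f(x) = 4x^3 + 4x^2 + 3x
f'(x) = 12x^2 + 8x + 3
f''(x) = 24x + 8
Set f''(x) = 0:
24x + 8 = 0
x = -8 / 24 = -1/3
Since f''(x) is linear (degree 1), it changes sign at this point.
Therefore there is exactly 1 inflection point.

1


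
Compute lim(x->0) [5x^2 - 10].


Since polynomials are continuous, we use direct substitution.
lim(x->0) of 5x^2 - 10
= 5 * 0^2 + 0 * 0 - 10
= 0 + 0 - 10
= -10

-10


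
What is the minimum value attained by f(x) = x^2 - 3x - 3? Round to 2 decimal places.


For a quadratic f(x) = ax^2 + bx + c with a > 0, the minimum is at the vertex.
Vertex x-coordinate: x = -b/(2a)
x = -(-3) / (2 * 1)
x = 3/2
Substitute back to find the minimum value:
f(3/2) = 1 * (3/2)^2 - 3 * (3/2) - 3
= 9/4 - 9/2 - 3
= -21/4 = -5.25

-5.25


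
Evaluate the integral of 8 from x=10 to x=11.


The integral of a constant k over [a, b] equals k * (b - a).
integral from 10 to 11 of 8 dx
= 8 * (11 - 10)
= 8 * 1
= 8

8


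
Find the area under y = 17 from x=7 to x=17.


The area under a constant function y = 17 is a rectangle.
Width = 17 - 7 = 10
Height = 17
Area = width * height
= 10 * 17
= 170

170


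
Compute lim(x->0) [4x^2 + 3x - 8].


Since polynomials are continuous, we use direct substitution.
lim(x->0) of 4x^2 + 3x - 8
= 4 * 0^2 + 3 * 0 - 8
= 0 + 0 - 8
= -8

-8


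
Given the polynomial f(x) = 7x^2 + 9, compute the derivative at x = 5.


Differentiate term by term using power and sum rules:
f(x) = 7x^2 + 9
f'(x) = 14x
Substitute x = 5:
f'(5) = 14 * 5 + 0
= 70 + 0
= 70

70


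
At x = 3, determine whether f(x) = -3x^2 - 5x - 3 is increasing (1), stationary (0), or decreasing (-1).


Compute f'(x) to determine behavior:
f'(x) = -6x - 5
f'(3) = -6 * 3 - 5
= -18 - 5
= -23
Since f'(3) < 0, the function is decreasing (-1)

-1


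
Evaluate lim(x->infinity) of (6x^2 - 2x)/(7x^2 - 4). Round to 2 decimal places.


For limits at infinity with equal-degree polynomials,
we compare leading coefficients.
Numerator leading term: 6x^2
Denominator leading term: 7x^2
Divide both by x^2:
lim = (6 - 2/x) / (7 - 4/x^2)
As x -> infinity, the 1/x and 1/x^2 terms vanish:
= 6/7 ≈ 0.86

0.86


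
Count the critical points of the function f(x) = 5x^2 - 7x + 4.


Find where f'(x) = 0:
f'(x) = 10x - 7
Set f'(x) = 0:
10x - 7 = 0
x = 7 / 10 = 7/10
This is a linear equation in x, so there is exactly one solution.
Number of critical points: 1

1


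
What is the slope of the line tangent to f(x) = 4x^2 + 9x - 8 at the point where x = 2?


The slope of the tangent line equals f'(x) at the point.
f(x) = 4x^2 + 9x - 8
f'(x) = 8x + 9
At x = 2:
f'(2) = 8 * 2 + 9
= 16 + 9
= 25

25


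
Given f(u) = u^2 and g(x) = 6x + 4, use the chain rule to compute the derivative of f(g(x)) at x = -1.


Using the chain rule: (f(g(x)))' = f'(g(x)) * g'(x)
First, find g(-1):
g(-1) = 6 * (-1) + 4 = -2
Next, f'(u) = 2u
And g'(x) = 6
So f'(g(-1)) * g'(-1)
= 2 * (-2) * 6
= -24

-24


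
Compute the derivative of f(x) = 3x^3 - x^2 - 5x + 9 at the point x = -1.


Differentiate f(x) = 3x^3 - x^2 - 5x + 9 term by term:
f'(x) = 9x^2 - 2x - 5
Substitute x = -1:
f'(-1) = 9 * (-1)^2 - 2 * (-1) - 5
= 9 + 2 - 5
= 6

6


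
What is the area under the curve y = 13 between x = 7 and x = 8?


The area under a constant function y = 13 is a rectangle.
Width = 8 - 7 = 1
Height = 13
Area = width * height
= 1 * 13
= 13

13


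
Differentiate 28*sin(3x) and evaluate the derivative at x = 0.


Apply the chain rule to differentiate 28*sin(3x):
d/dx [28*sin(3x)]
= 28 * cos(3x) * d/dx(3x)
= 28 * 3 * cos(3x)
= 84 * cos(3x)
Evaluate at x = 0:
= 84 * cos(0)
= 84 * 1
= 84

84


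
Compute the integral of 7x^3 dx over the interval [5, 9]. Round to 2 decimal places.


Find the antiderivative of 7x^3:
F(x) = 7/4 * x^4
Apply the Fundamental Theorem of Calculus:
F(9) - F(5)
= 7/4 * 9^4 - 7/4 * 5^4
= 7/4 * (6561 - 625)
= 7/4 * 5936
= 10388 = 10388.00

10388.00


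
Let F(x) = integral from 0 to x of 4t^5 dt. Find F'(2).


By the Fundamental Theorem of Calculus (Part 1):
If F(x) = integral from 0 to x of f(t) dt, then F'(x) = f(x)
Here f(t) = 4t^5
So F'(x) = 4x^5
Evaluate at x = 2:
F'(2) = 4 * 2^5
= 4 * 32
= 128

128


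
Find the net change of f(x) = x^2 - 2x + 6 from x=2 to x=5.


Net change = f(b) - f(a)
f(x) = x^2 - 2x + 6
Compute f(5):
f(5) = 1 * 5^2 - 2 * 5 + 6
= 25 - 10 + 6
= 21
Compute f(2):
f(2) = 1 * 2^2 - 2 * 2 + 6
= 4 - 4 + 6
= 6
Net change = 21 - 6 = 15

15


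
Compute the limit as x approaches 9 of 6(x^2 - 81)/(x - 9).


Direct substitution gives 0/0, so we factor the numerator.
Factor: 6(x^2 - 81) = 6 * (x - 9)(x + 9)
Cancel the common factor (x - 9):
6(x^2 - 81)/(x - 9) = 6 * (x + 9)
Now substitute x = 9:
= 6 * (9 + 9) = 108

108


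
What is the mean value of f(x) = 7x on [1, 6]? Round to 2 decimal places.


Average value = 1/(b-a) * integral from a to b of f(x) dx
First compute the integral of 7x:
F(x) = (7/2)x^2
F(6) = 7/2 * 36 + 0 * 6 = 126
F(1) = 7/2 * 1 + 0 * 1 = 7/2
Integral = 126 - 7/2 = 245/2
Average = (245/2) / (6 - 1) = (245/2) / 5
= 49/2 = 24.50

24.50


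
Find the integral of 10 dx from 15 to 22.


The integral of a constant k over [a, b] equals k * (b - a).
integral from 15 to 22 of 10 dx
= 10 * (22 - 15)
= 10 * 7
= 70

70


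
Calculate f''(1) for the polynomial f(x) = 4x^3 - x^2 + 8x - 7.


First derivative:
f'(x) = 12x^2 - 2x + 8
Second derivative:
f''(x) = 24x - 2
Substitute x = 1:
f''(1) = 24 * 1 - 2
= 24 - 2
= 22

22


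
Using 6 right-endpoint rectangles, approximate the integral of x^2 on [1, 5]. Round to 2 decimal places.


Right Riemann sum uses right endpoints of each subinterval.
Interval: [1, 5], n = 6
dx = (5 - 1) / 6 = 2/3
Right endpoints: [5/3, 7/3, 3, 11/3, 13/3, 5]
f values: [25/9, 49/9, 9, 121/9, 169/9, 25]
Sum = dx * (sum of f values)
= 2/3 * 670/9
= 1340/27 ≈ 49.63

49.63


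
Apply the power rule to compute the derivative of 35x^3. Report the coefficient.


We apply the power rule: d/dx [ax^n] = a*n * x^(n-1)
d/dx [35x^3]
= 35 * 3 * x^(3-1)
= 105x^2
The coefficient is 105

105


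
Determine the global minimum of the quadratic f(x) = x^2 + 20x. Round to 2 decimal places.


For a quadratic f(x) = ax^2 + bx + c with a > 0, the minimum is at the vertex.
Vertex x-coordinate: x = -b/(2a)
x = -(20) / (2 * 1)
x = -20/2 = -10
Substitute back to find the minimum value:
f(-10) = 1 * (-10)^2 + 20 * (-10) + 0
= 100 - 200 + 0
= -100 = -100.00

-100.00


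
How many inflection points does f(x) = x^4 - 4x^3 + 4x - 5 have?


Inflection points occur where f''(x) = 0 and concavity changes.
f(x) = x^4 - 4x^3 + 4x - 5
f'(x) = 4x^3 - 12x^2 + 4
f''(x) = 12x^2 - 24x
This is a quadratic in x. Use the discriminant to count real roots.
Discriminant = (-24)^2 - 4 * 12 * 0
= 576 - 0
= 576
Since discriminant > 0, f''(x) = 0 has 2 distinct real solutions.
A quadratic with two distinct real roots changes sign at each root, so concavity changes at both.
Number of inflection points: 2

2


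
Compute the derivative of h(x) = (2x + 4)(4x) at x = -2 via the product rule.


Let u(x) = 2x + 4 and v(x) = 4x
u'(x) = 2
v'(x) = 4
Product rule: h'(x) = u'(x)*v(x) + u(x)*v'(x)
= 2 * (4x) + (2x + 4) * 4
At x = -2:
u(-2) = 2 * (-2) + 4 = 0
v(-2) = 4 * (-2) + 0 = -8
h'(-2) = 2 * (-8) + 0 * 4
= -16 + 0
= -16

-16


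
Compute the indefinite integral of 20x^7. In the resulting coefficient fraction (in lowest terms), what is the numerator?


Apply the power rule for integration:
integral of ax^n dx = a/(n+1) * x^(n+1) + C
integral of 20x^7 dx
= 20/8 * x^8 + C
= 5/2 * x^8 + C
The coefficient in lowest terms is 5/2, and its numerator is 5

5


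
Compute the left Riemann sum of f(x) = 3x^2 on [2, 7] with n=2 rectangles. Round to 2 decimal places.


Left Riemann sum uses left endpoints of each subinterval.
Interval: [2, 7], n = 2
dx = (7 - 2) / 2 = 5/2
Left endpoints: [2, 9/2]
f values: [12, 243/4]
Sum = dx * (sum of f values)
= 5/2 * 291/4
= 1455/8 ≈ 181.88

181.88


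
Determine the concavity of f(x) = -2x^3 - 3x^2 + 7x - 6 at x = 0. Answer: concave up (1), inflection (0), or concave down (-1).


Concavity is determined by the sign of f''(x).
f(x) = -2x^3 - 3x^2 + 7x - 6
f'(x) = -6x^2 - 6x + 7
f''(x) = -12x - 6
f''(0) = -12 * 0 - 6
= 0 - 6
= -6
Since f''(0) < 0, the function is concave down (-1)

-1


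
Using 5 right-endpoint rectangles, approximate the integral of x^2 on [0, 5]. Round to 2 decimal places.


Right Riemann sum uses right endpoints of each subinterval.
Interval: [0, 5], n = 5
dx = (5 - 0) / 5 = 1
Right endpoints: [1, 2, 3, 4, 5]
f values: [1, 4, 9, 16, 25]
Sum = dx * (sum of f values)
= 1 * 55
= 55 = 55.00

55.00


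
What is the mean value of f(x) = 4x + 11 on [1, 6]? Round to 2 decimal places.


Average value = 1/(b-a) * integral from a to b of f(x) dx
First compute the integral of 4x + 11:
F(x) = 2x^2 + 11x
F(6) = 2 * 36 + 11 * 6 = 138
F(1) = 2 * 1 + 11 * 1 = 13
Integral = 138 - 13 = 125
Average = 125 / (6 - 1) = 125 / 5
= 25 = 25.00

25.00


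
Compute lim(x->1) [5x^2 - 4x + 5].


Since polynomials are continuous, we use direct substitution.
lim(x->1) of 5x^2 - 4x + 5
= 5 * 1^2 - 4 * 1 + 5
= 5 - 4 + 5
= 6

6


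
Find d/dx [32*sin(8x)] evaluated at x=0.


Apply the chain rule to differentiate 32*sin(8x):
d/dx [32*sin(8x)]
= 32 * cos(8x) * d/dx(8x)
= 32 * 8 * cos(8x)
= 256 * cos(8x)
Evaluate at x = 0:
= 256 * cos(0)
= 256 * 1
= 256

256


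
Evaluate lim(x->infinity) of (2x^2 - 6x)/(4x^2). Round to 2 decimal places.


For limits at infinity with equal-degree polynomials,
we compare leading coefficients.
Numerator leading term: 2x^2
Denominator leading term: 4x^2
Divide both by x^2:
lim = (2 - 6/x) / (4)
As x -> infinity, the 1/x and 1/x^2 terms vanish:
= 2/4 = 1/2 = 0.50

0.50


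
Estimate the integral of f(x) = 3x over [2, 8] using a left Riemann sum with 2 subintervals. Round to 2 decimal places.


Left Riemann sum uses left endpoints of each subinterval.
Interval: [2, 8], n = 2
dx = (8 - 2) / 2 = 3
Left endpoints: [2, 5]
f values: [6, 15]
Sum = dx * (sum of f values)
= 3 * 21
= 63 = 63.00

63.00


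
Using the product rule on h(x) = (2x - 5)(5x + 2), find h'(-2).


Let u(x) = 2x - 5 and v(x) = 5x + 2
u'(x) = 2
v'(x) = 5
Product rule: h'(x) = u'(x)*v(x) + u(x)*v'(x)
= 2 * (5x + 2) + (2x - 5) * 5
At x = -2:
u(-2) = 2 * (-2) - 5 = -9
v(-2) = 5 * (-2) + 2 = -8
h'(-2) = 2 * (-8) + (-9) * 5
= -16 - 45
= -61

-61


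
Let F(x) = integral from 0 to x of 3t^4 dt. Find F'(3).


By the Fundamental Theorem of Calculus (Part 1):
If F(x) = integral from 0 to x of f(t) dt, then F'(x) = f(x)
Here f(t) = 3t^4
So F'(x) = 3x^4
Evaluate at x = 3:
F'(3) = 3 * 3^4
= 3 * 81
= 243

243


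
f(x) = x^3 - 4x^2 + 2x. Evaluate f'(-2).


Differentiate f(x) = x^3 - 4x^2 + 2x term by term:
f'(x) = 3x^2 - 8x + 2
Substitute x = -2:
f'(-2) = 3 * (-2)^2 - 8 * (-2) + 2
= 12 + 16 + 2
= 30

30


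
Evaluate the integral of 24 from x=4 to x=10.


The integral of a constant k over [a, b] equals k * (b - a).
integral from 4 to 10 of 24 dx
= 24 * (10 - 4)
= 24 * 6
= 144

144


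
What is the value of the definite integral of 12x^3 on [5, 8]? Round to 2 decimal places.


Find the antiderivative of 12x^3:
F(x) = 12/4 * x^4
Apply the Fundamental Theorem of Calculus:
F(8) - F(5)
= 12/4 * 8^4 - 12/4 * 5^4
= 12/4 * (4096 - 625)
= 12/4 * 3471
= 10413 = 10413.00

10413.00


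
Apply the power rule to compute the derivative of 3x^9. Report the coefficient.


We apply the power rule: d/dx [ax^n] = a*n * x^(n-1)
d/dx [3x^9]
= 3 * 9 * x^(9-1)
= 27x^8
The coefficient is 27

27


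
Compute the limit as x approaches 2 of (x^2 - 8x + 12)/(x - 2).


Direct substitution gives 0/0, so we factor the numerator.
Factor: (x^2 - 8x + 12) = (x - 2)(x - 6)
Cancel the common factor (x - 2):
(x^2 - 8x + 12)/(x - 2) = (x - 6)
Now substitute x = 2:
= (2) - (6) = -4

-4


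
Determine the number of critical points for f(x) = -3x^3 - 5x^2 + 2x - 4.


Find where f'(x) = 0:
f(x) = -3x^3 - 5x^2 + 2x - 4
f'(x) = -9x^2 - 10x + 2
This is a quadratic in x. Use the discriminant to count real roots.
Discriminant = (-10)^2 - 4 * (-9) * 2
= 100 - (-72)
= 172
Since discriminant > 0, f'(x) = 0 has 2 real solutions.
Number of critical points: 2

2


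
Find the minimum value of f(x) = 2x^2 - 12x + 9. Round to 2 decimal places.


For a quadratic f(x) = ax^2 + bx + c with a > 0, the minimum is at the vertex.
Vertex x-coordinate: x = -b/(2a)
x = -(-12) / (2 * 2)
x = 12/4 = 3
Substitute back to find the minimum value:
f(3) = 2 * 3^2 - 12 * 3 + 9
= 18 - 36 + 9
= -9 = -9.00

-9.00


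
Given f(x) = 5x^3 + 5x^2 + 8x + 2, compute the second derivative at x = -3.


First derivative:
f'(x) = 15x^2 + 10x + 8
Second derivative:
f''(x) = 30x + 10
Substitute x = -3:
f''(-3) = 30 * (-3) + 10
= -90 + 10
= -80

-80


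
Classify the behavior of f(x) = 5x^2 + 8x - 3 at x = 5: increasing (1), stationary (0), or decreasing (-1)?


Compute f'(x) to determine behavior:
f'(x) = 10x + 8
f'(5) = 10 * 5 + 8
= 50 + 8
= 58
Since f'(5) > 0, the function is increasing (1)

1


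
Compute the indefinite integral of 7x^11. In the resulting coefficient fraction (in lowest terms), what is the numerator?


Apply the power rule for integration:
integral of ax^n dx = a/(n+1) * x^(n+1) + C
integral of 7x^11 dx
= 7/12 * x^12 + C
The coefficient in lowest terms is 7/12, and its numerator is 7

7


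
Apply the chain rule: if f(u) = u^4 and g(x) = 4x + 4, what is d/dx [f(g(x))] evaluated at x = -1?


Using the chain rule: (f(g(x)))' = f'(g(x)) * g'(x)
First, find g(-1):
g(-1) = 4 * (-1) + 4 = 0
Next, f'(u) = 4u^3
And g'(x) = 4
So f'(g(-1)) * g'(-1)
= 4 * 0^3 * 4
= 4 * 0 * 4
= 0

0


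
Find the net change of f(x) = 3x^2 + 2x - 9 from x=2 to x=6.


Net change = f(b) - f(a)
f(x) = 3x^2 + 2x - 9
Compute f(6):
f(6) = 3 * 6^2 + 2 * 6 - 9
= 108 + 12 - 9
= 111
Compute f(2):
f(2) = 3 * 2^2 + 2 * 2 - 9
= 12 + 4 - 9
= 7
Net change = 111 - 7 = 104

104


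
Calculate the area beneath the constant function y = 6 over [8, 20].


The area under a constant function y = 6 is a rectangle.
Width = 20 - 8 = 12
Height = 6
Area = width * height
= 12 * 6
= 72

72


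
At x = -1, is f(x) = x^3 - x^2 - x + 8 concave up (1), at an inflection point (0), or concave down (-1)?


Concavity is determined by the sign of f''(x).
f(x) = x^3 - x^2 - x + 8
f'(x) = 3x^2 - 2x - 1
f''(x) = 6x - 2
f''(-1) = 6 * (-1) - 2
= -6 - 2
= -8
Since f''(-1) < 0, the function is concave down (-1)

-1


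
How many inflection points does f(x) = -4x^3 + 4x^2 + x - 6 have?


Inflection points occur where f''(x) = 0 and concavity changes.
f(x) = -4x^3 + 4x^2 + x - 6
f'(x) = -12x^2 + 8x + 1
f''(x) = -24x + 8
Set f''(x) = 0:
-24x + 8 = 0
x = -8 / (-24) = 1/3
Since f''(x) is linear (degree 1), it changes sign at this point.
Therefore there is exactly 1 inflection point.

1


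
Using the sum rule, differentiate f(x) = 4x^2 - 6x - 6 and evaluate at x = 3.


Differentiate term by term using power and sum rules:
f(x) = 4x^2 - 6x - 6
f'(x) = 8x - 6
Substitute x = 3:
f'(3) = 8 * 3 - 6
= 24 - 6
= 18

18


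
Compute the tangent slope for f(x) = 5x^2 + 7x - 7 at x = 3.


The slope of the tangent line equals f'(x) at the point.
f(x) = 5x^2 + 7x - 7
f'(x) = 10x + 7
At x = 3:
f'(3) = 10 * 3 + 7
= 30 + 7
= 37

37


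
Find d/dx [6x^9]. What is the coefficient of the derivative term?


We apply the power rule: d/dx [ax^n] = a*n * x^(n-1)
d/dx [6x^9]
= 6 * 9 * x^(9-1)
= 54x^8
The coefficient is 54

54


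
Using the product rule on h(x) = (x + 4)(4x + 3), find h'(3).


Let u(x) = x + 4 and v(x) = 4x + 3
u'(x) = 1
v'(x) = 4
Product rule: h'(x) = u'(x)*v(x) + u(x)*v'(x)
= 1 * (4x + 3) + (x + 4) * 4
At x = 3:
u(3) = 1 * 3 + 4 = 7
v(3) = 4 * 3 + 3 = 15
h'(3) = 1 * 15 + 7 * 4
= 15 + 28
= 43

43


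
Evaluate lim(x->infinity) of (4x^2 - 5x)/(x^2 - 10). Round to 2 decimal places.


For limits at infinity with equal-degree polynomials,
we compare leading coefficients.
Numerator leading term: 4x^2
Denominator leading term: x^2
Divide both by x^2:
lim = (4 - 5/x) / (1 - 10/x^2)
As x -> infinity, the 1/x and 1/x^2 terms vanish:
= 4/1 = 4 = 4.00

4.00


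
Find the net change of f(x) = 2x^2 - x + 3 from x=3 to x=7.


Net change = f(b) - f(a)
f(x) = 2x^2 - x + 3
Compute f(7):
f(7) = 2 * 7^2 - 1 * 7 + 3
= 98 - 7 + 3
= 94
Compute f(3):
f(3) = 2 * 3^2 - 1 * 3 + 3
= 18 - 3 + 3
= 18
Net change = 94 - 18 = 76

76


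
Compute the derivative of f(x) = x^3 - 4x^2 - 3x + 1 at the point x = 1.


Differentiate f(x) = x^3 - 4x^2 - 3x + 1 term by term:
f'(x) = 3x^2 - 8x - 3
Substitute x = 1:
f'(1) = 3 * 1^2 - 8 * 1 - 3
= 3 - 8 - 3
= -8

-8


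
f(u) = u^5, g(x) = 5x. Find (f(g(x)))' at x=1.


Using the chain rule: (f(g(x)))' = f'(g(x)) * g'(x)
First, find g(1):
g(1) = 5 * 1 + 0 = 5
Next, f'(u) = 5u^4
And g'(x) = 5
So f'(g(1)) * g'(1)
= 5 * 5^4 * 5
= 5 * 625 * 5
= 15625

15625


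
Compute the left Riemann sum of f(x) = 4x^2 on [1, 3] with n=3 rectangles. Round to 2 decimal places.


Left Riemann sum uses left endpoints of each subinterval.
Interval: [1, 3], n = 3
dx = (3 - 1) / 3 = 2/3
Left endpoints: [1, 5/3, 7/3]
f values: [4, 100/9, 196/9]
Sum = dx * (sum of f values)
= 2/3 * 332/9
= 664/27 ≈ 24.59

24.59


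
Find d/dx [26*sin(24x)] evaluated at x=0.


Apply the chain rule to differentiate 26*sin(24x):
d/dx [26*sin(24x)]
= 26 * cos(24x) * d/dx(24x)
= 26 * 24 * cos(24x)
= 624 * cos(24x)
Evaluate at x = 0:
= 624 * cos(0)
= 624 * 1
= 624

624


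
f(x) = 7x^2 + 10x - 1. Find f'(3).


Differentiate term by term using power and sum rules:
f(x) = 7x^2 + 10x - 1
f'(x) = 14x + 10
Substitute x = 3:
f'(3) = 14 * 3 + 10
= 42 + 10
= 52

52


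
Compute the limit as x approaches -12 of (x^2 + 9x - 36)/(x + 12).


Direct substitution gives 0/0, so we factor the numerator.
Factor: (x^2 + 9x - 36) = (x + 12)(x - 3)
Cancel the common factor (x + 12):
(x^2 + 9x - 36)/(x + 12) = (x - 3)
Now substitute x = -12:
= (-12) - (3) = -15

-15


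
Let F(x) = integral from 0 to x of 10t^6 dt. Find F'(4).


By the Fundamental Theorem of Calculus (Part 1):
If F(x) = integral from 0 to x of f(t) dt, then F'(x) = f(x)
Here f(t) = 10t^6
So F'(x) = 10x^6
Evaluate at x = 4:
F'(4) = 10 * 4^6
= 10 * 4096
= 40960

40960


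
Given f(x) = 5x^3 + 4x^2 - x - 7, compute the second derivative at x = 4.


First derivative:
f'(x) = 15x^2 + 8x - 1
Second derivative:
f''(x) = 30x + 8
Substitute x = 4:
f''(4) = 30 * 4 + 8
= 120 + 8
= 128

128


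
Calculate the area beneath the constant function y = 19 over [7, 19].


The area under a constant function y = 19 is a rectangle.
Width = 19 - 7 = 12
Height = 19
Area = width * height
= 12 * 19
= 228

228


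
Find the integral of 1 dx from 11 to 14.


The integral of a constant k over [a, b] equals k * (b - a).
integral from 11 to 14 of 1 dx
= 1 * (14 - 11)
= 1 * 3
= 3

3


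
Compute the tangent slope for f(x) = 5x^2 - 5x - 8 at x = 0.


The slope of the tangent line equals f'(x) at the point.
f(x) = 5x^2 - 5x - 8
f'(x) = 10x - 5
At x = 0:
f'(0) = 10 * 0 - 5
= 0 - 5
= -5

-5


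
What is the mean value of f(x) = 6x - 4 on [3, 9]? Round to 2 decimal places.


Average value = 1/(b-a) * integral from a to b of f(x) dx
First compute the integral of 6x - 4:
F(x) = 3x^2 - 4x
F(9) = 3 * 81 - 4 * 9 = 207
F(3) = 3 * 9 - 4 * 3 = 15
Integral = 207 - 15 = 192
Average = 192 / (9 - 3) = 192 / 6
= 32 = 32.00

32.00


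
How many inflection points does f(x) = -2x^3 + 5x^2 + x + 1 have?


Inflection points occur where f''(x) = 0 and concavity changes.
f(x) = -2x^3 + 5x^2 + x + 1
f'(x) = -6x^2 + 10x + 1
f''(x) = -12x + 10
Set f''(x) = 0:
-12x + 10 = 0
x = -10 / (-12) = 5/6
Since f''(x) is linear (degree 1), it changes sign at this point.
Therefore there is exactly 1 inflection point.

1


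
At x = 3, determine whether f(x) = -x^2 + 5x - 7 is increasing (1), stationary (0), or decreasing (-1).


Compute f'(x) to determine behavior:
f'(x) = -2x + 5
f'(3) = -2 * 3 + 5
= -6 + 5
= -1
Since f'(3) < 0, the function is decreasing (-1)

-1
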